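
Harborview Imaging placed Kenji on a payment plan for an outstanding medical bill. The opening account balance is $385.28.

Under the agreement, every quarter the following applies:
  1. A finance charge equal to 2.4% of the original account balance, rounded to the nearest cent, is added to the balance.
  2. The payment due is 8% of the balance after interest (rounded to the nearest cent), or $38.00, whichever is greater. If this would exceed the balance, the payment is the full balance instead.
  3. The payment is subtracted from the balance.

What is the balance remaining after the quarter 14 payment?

$0.00

Quarter 1: opening $385.28; interest $9.25 → $394.53; payment $38.00; balance $356.53
Quarter 2: opening $356.53; interest $9.25 → $365.78; payment $38.00; balance $327.78
Quarter 3: opening $327.78; interest $9.25 → $337.03; payment $38.00; balance $299.03
Quarter 4: opening $299.03; interest $9.25 → $308.28; payment $38.00; balance $270.28
Quarter 5: opening $270.28; interest $9.25 → $279.53; payment $38.00; balance $241.53
Quarter 6: opening $241.53; interest $9.25 → $250.78; payment $38.00; balance $212.78
Quarter 7: opening $212.78; interest $9.25 → $222.03; payment $38.00; balance $184.03
Quarter 8: opening $184.03; interest $9.25 → $193.28; payment $38.00; balance $155.28
Quarter 9: opening $155.28; interest $9.25 → $164.53; payment $38.00; balance $126.53
Quarter 10: opening $126.53; interest $9.25 → $135.78; payment $38.00; balance $97.78
Quarter 11: opening $97.78; interest $9.25 → $107.03; payment $38.00; balance $69.03
Quarter 12: opening $69.03; interest $9.25 → $78.28; payment $38.00; balance $40.28
Quarter 13: opening $40.28; interest $9.25 → $49.53; payment $38.00; balance $11.53
Quarter 14: opening $11.53; interest $9.25 → $20.78; payment $20.78; balance $0.00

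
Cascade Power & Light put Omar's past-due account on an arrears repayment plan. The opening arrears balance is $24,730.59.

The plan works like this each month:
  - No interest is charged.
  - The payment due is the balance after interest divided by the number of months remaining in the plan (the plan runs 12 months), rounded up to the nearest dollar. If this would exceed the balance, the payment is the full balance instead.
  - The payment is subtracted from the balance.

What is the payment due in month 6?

# | Opening | Payment | End bal
1 | $24,730.59 | $2,061.00 | $22,669.59
2 | $22,669.59 | $2,061.00 | $20,608.59
3 | $20,608.59 | $2,061.00 | $18,547.59
4 | $18,547.59 | $2,061.00 | $16,486.59
5 | $16,486.59 | $2,061.00 | $14,425.59
6 | $14,425.59 | $2,061.00 | $12,364.59

$2,061.00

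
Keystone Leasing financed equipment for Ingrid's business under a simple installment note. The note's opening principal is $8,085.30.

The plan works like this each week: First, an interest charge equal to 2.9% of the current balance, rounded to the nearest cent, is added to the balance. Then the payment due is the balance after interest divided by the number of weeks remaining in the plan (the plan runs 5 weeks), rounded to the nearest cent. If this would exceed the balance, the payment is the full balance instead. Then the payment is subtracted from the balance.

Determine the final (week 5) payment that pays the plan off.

Week 1: opening $8,085.30; interest $234.47 → $8,319.77; payment $1,663.95; balance $6,655.82
Week 2: opening $6,655.82; interest $193.02 → $6,848.84; payment $1,712.21; balance $5,136.63
Week 3: opening $5,136.63; interest $148.96 → $5,285.59; payment $1,761.86; balance $3,523.73
Week 4: opening $3,523.73; interest $102.19 → $3,625.92; payment $1,812.96; balance $1,812.96
Week 5: opening $1,812.96; interest $52.58 → $1,865.54; payment $1,865.54; balance $0.00

$1,865.54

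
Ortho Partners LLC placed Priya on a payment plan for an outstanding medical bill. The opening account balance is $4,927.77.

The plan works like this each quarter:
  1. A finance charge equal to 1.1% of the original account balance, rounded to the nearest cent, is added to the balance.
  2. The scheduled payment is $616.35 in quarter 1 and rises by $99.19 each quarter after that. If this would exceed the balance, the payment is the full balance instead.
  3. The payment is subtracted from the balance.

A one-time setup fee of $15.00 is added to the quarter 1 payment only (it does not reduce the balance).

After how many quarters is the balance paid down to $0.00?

Quarter 1: $4,927.77 +$54.21 interest = $4,981.98; pay $616.35 (+ $15.00 fee) → $4,365.63
Quarter 2: $4,365.63 +$54.21 interest = $4,419.84; pay $715.54 → $3,704.30
Quarter 3: $3,704.30 +$54.21 interest = $3,758.51; pay $814.73 → $2,943.78
Quarter 4: $2,943.78 +$54.21 interest = $2,997.99; pay $913.92 → $2,084.07
Quarter 5: $2,084.07 +$54.21 interest = $2,138.28; pay $1,013.11 → $1,125.17
Quarter 6: $1,125.17 +$54.21 interest = $1,179.38; pay $1,112.30 → $67.08
Quarter 7: $67.08 +$54.21 interest = $121.29; pay $121.29 → $0.00
Balance reaches $0.00 in quarter 7.

7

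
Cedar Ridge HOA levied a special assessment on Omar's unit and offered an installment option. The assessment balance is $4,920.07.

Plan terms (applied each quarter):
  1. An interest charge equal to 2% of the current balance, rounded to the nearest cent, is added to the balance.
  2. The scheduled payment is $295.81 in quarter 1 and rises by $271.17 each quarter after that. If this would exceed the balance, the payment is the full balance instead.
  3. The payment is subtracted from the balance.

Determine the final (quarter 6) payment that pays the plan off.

$1,148.79

Quarter 1: opening $4,920.07; interest $98.40 → $5,018.47; payment $295.81; balance $4,722.66
Quarter 2: opening $4,722.66; interest $94.45 → $4,817.11; payment $566.98; balance $4,250.13
Quarter 3: opening $4,250.13; interest $85.00 → $4,335.13; payment $838.15; balance $3,496.98
Quarter 4: opening $3,496.98; interest $69.94 → $3,566.92; payment $1,109.32; balance $2,457.60
Quarter 5: opening $2,457.60; interest $49.15 → $2,506.75; payment $1,380.49; balance $1,126.26
Quarter 6: opening $1,126.26; interest $22.53 → $1,148.79; payment $1,148.79; balance $0.00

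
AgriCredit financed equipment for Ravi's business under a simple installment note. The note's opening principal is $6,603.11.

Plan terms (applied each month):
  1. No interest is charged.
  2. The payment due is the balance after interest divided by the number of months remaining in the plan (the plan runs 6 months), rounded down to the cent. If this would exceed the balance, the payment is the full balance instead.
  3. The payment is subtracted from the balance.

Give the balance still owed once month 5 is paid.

Month 1: opening $6,603.11; payment $1,100.51; balance $5,502.60
Month 2: opening $5,502.60; payment $1,100.52; balance $4,402.08
Month 3: opening $4,402.08; payment $1,100.52; balance $3,301.56
Month 4: opening $3,301.56; payment $1,100.52; balance $2,201.04
Month 5: opening $2,201.04; payment $1,100.52; balance $1,100.52

$1,100.52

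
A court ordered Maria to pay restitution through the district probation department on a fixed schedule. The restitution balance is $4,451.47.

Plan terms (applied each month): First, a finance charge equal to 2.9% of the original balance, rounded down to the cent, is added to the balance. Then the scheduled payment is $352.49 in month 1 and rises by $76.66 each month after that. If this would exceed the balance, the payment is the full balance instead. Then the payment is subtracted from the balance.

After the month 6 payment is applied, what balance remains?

$1,961.17

Month 1: opening $4,451.47; interest $129.09 → $4,580.56; payment $352.49; balance $4,228.07
Month 2: opening $4,228.07; interest $129.09 → $4,357.16; payment $429.15; balance $3,928.01
Month 3: opening $3,928.01; interest $129.09 → $4,057.10; payment $505.81; balance $3,551.29
Month 4: opening $3,551.29; interest $129.09 → $3,680.38; payment $582.47; balance $3,097.91
Month 5: opening $3,097.91; interest $129.09 → $3,227.00; payment $659.13; balance $2,567.87
Month 6: opening $2,567.87; interest $129.09 → $2,696.96; payment $735.79; balance $1,961.17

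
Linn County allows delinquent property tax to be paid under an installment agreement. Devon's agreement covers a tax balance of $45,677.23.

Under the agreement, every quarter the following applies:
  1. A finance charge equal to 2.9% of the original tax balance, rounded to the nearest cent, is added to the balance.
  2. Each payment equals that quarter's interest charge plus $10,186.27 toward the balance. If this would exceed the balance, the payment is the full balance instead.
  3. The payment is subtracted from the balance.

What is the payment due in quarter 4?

$11,510.91

# | Opening | Interest | Payment | End bal
1 | $45,677.23 | $1,324.64 | $11,510.91 | $35,490.96
2 | $35,490.96 | $1,324.64 | $11,510.91 | $25,304.69
3 | $25,304.69 | $1,324.64 | $11,510.91 | $15,118.42
4 | $15,118.42 | $1,324.64 | $11,510.91 | $4,932.15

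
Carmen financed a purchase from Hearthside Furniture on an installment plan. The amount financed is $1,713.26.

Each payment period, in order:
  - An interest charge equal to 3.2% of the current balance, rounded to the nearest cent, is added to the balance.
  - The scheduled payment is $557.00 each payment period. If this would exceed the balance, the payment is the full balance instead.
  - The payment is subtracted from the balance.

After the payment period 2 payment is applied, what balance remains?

$692.83

Payment period 1: $1,713.26 +$54.82 interest = $1,768.08; pay $557.00 → $1,211.08
Payment period 2: $1,211.08 +$38.75 interest = $1,249.83; pay $557.00 → $692.83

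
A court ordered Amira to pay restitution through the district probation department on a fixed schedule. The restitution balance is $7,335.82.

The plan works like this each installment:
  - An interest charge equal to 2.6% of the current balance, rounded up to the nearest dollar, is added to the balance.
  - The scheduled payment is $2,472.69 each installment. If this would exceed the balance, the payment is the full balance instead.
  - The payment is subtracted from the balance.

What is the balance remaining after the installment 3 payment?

$311.75

# | Opening | Interest | Payment | End bal
1 | $7,335.82 | $191.00 | $2,472.69 | $5,054.13
2 | $5,054.13 | $132.00 | $2,472.69 | $2,713.44
3 | $2,713.44 | $71.00 | $2,472.69 | $311.75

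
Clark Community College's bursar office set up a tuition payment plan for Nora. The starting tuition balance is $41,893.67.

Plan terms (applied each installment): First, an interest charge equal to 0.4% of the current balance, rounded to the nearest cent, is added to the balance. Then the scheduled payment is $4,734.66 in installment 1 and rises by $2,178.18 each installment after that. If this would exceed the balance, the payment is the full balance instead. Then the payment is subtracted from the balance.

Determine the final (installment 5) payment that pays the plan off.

$10,453.11

Installment 1: opening $41,893.67; interest $167.57 → $42,061.24; payment $4,734.66; balance $37,326.58
Installment 2: opening $37,326.58; interest $149.31 → $37,475.89; payment $6,912.84; balance $30,563.05
Installment 3: opening $30,563.05; interest $122.25 → $30,685.30; payment $9,091.02; balance $21,594.28
Installment 4: opening $21,594.28; interest $86.38 → $21,680.66; payment $11,269.20; balance $10,411.46
Installment 5: opening $10,411.46; interest $41.65 → $10,453.11; payment $10,453.11; balance $0.00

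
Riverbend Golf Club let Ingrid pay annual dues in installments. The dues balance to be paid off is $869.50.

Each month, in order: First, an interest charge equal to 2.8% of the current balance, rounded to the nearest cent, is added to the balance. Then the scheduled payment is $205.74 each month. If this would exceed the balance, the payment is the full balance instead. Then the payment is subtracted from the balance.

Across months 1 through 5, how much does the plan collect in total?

Month 1: opening $869.50; interest $24.35 → $893.85; payment $205.74; balance $688.11
Month 2: opening $688.11; interest $19.27 → $707.38; payment $205.74; balance $501.64
Month 3: opening $501.64; interest $14.05 → $515.69; payment $205.74; balance $309.95
Month 4: opening $309.95; interest $8.68 → $318.63; payment $205.74; balance $112.89
Month 5: opening $112.89; interest $3.16 → $116.05; payment $116.05; balance $0.00
Total paid: $939.01

$939.01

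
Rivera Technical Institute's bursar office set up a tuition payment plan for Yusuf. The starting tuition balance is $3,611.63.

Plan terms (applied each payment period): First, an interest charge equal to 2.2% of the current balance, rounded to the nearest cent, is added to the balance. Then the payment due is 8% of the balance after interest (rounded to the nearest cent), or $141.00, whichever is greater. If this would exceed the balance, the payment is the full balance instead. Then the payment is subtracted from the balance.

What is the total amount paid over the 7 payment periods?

$1,731.22

Payment period 1: opening $3,611.63; interest $79.46 → $3,691.09; payment $295.29; balance $3,395.80
Payment period 2: opening $3,395.80; interest $74.71 → $3,470.51; payment $277.64; balance $3,192.87
Payment period 3: opening $3,192.87; interest $70.24 → $3,263.11; payment $261.05; balance $3,002.06
Payment period 4: opening $3,002.06; interest $66.05 → $3,068.11; payment $245.45; balance $2,822.66
Payment period 5: opening $2,822.66; interest $62.10 → $2,884.76; payment $230.78; balance $2,653.98
Payment period 6: opening $2,653.98; interest $58.39 → $2,712.37; payment $216.99; balance $2,495.38
Payment period 7: opening $2,495.38; interest $54.90 → $2,550.28; payment $204.02; balance $2,346.26
Total paid: $1,731.22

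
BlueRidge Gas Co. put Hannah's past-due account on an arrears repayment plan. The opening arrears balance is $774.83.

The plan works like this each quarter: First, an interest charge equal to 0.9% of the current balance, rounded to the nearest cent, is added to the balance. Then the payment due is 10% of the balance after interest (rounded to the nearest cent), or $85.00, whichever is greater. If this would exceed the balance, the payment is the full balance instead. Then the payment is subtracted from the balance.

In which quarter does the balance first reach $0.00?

Quarter 1: $774.83 +$6.97 interest = $781.80; pay $85.00 → $696.80
Quarter 2: $696.80 +$6.27 interest = $703.07; pay $85.00 → $618.07
Quarter 3: $618.07 +$5.56 interest = $623.63; pay $85.00 → $538.63
Quarter 4: $538.63 +$4.85 interest = $543.48; pay $85.00 → $458.48
Quarter 5: $458.48 +$4.13 interest = $462.61; pay $85.00 → $377.61
Quarter 6: $377.61 +$3.40 interest = $381.01; pay $85.00 → $296.01
Quarter 7: $296.01 +$2.66 interest = $298.67; pay $85.00 → $213.67
Quarter 8: $213.67 +$1.92 interest = $215.59; pay $85.00 → $130.59
Quarter 9: $130.59 +$1.18 interest = $131.77; pay $85.00 → $46.77
Quarter 10: $46.77 +$0.42 interest = $47.19; pay $47.19 → $0.00
Balance reaches $0.00 in quarter 10.

10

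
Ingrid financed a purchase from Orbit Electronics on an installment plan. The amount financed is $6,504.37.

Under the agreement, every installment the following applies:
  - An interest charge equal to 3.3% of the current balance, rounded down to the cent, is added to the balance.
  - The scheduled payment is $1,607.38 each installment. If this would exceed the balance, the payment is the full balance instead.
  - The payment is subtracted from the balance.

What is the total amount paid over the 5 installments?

Installment 1: $6,504.37 +$214.64 interest = $6,719.01; pay $1,607.38 → $5,111.63
Installment 2: $5,111.63 +$168.68 interest = $5,280.31; pay $1,607.38 → $3,672.93
Installment 3: $3,672.93 +$121.20 interest = $3,794.13; pay $1,607.38 → $2,186.75
Installment 4: $2,186.75 +$72.16 interest = $2,258.91; pay $1,607.38 → $651.53
Installment 5: $651.53 +$21.50 interest = $673.03; pay $673.03 → $0.00
Total paid: $7,102.55

$7,102.55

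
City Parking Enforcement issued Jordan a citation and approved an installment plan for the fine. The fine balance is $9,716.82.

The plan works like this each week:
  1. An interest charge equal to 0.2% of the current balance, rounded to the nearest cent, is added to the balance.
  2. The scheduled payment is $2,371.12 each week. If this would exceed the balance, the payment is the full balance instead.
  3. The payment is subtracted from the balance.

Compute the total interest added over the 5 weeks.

# | Opening | Interest | Payment | End bal
1 | $9,716.82 | $19.43 | $2,371.12 | $7,365.13
2 | $7,365.13 | $14.73 | $2,371.12 | $5,008.74
3 | $5,008.74 | $10.02 | $2,371.12 | $2,647.64
4 | $2,647.64 | $5.30 | $2,371.12 | $281.82
5 | $281.82 | $0.56 | $282.38 | $0.00
Total interest: $19.43 + $14.73 + $10.02 + $5.30 + $0.56 = $50.04

$50.04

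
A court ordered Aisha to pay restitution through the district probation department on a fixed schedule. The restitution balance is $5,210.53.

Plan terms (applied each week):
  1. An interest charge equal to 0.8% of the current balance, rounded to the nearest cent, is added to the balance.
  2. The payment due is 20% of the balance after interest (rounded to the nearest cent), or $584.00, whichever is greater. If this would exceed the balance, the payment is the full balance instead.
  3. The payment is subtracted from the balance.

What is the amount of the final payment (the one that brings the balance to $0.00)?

Week 1: $5,210.53 +$41.68 interest = $5,252.21; pay $1,050.44 → $4,201.77
Week 2: $4,201.77 +$33.61 interest = $4,235.38; pay $847.08 → $3,388.30
Week 3: $3,388.30 +$27.11 interest = $3,415.41; pay $683.08 → $2,732.33
Week 4: $2,732.33 +$21.86 interest = $2,754.19; pay $584.00 → $2,170.19
Week 5: $2,170.19 +$17.36 interest = $2,187.55; pay $584.00 → $1,603.55
Week 6: $1,603.55 +$12.83 interest = $1,616.38; pay $584.00 → $1,032.38
Week 7: $1,032.38 +$8.26 interest = $1,040.64; pay $584.00 → $456.64
Week 8: $456.64 +$3.65 interest = $460.29; pay $460.29 → $0.00

$460.29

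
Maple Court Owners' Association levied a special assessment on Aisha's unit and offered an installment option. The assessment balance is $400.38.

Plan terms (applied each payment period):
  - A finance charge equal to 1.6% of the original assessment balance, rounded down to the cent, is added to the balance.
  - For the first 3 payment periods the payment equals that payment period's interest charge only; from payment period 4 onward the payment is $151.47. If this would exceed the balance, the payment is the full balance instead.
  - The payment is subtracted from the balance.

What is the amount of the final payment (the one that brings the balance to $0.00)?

Payment period 1: $400.38 +$6.40 interest = $406.78; pay $6.40 → $400.38
Payment period 2: $400.38 +$6.40 interest = $406.78; pay $6.40 → $400.38
Payment period 3: $400.38 +$6.40 interest = $406.78; pay $6.40 → $400.38
Payment period 4: $400.38 +$6.40 interest = $406.78; pay $151.47 → $255.31
Payment period 5: $255.31 +$6.40 interest = $261.71; pay $151.47 → $110.24
Payment period 6: $110.24 +$6.40 interest = $116.64; pay $116.64 → $0.00

$116.64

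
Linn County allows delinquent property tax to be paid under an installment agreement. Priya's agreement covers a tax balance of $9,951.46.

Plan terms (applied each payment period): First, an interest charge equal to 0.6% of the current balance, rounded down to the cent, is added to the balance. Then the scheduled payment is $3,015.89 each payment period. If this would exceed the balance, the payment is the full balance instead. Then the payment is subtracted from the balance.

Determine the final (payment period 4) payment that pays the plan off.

$1,035.75

Payment period 1: opening $9,951.46; interest $59.70 → $10,011.16; payment $3,015.89; balance $6,995.27
Payment period 2: opening $6,995.27; interest $41.97 → $7,037.24; payment $3,015.89; balance $4,021.35
Payment period 3: opening $4,021.35; interest $24.12 → $4,045.47; payment $3,015.89; balance $1,029.58
Payment period 4: opening $1,029.58; interest $6.17 → $1,035.75; payment $1,035.75; balance $0.00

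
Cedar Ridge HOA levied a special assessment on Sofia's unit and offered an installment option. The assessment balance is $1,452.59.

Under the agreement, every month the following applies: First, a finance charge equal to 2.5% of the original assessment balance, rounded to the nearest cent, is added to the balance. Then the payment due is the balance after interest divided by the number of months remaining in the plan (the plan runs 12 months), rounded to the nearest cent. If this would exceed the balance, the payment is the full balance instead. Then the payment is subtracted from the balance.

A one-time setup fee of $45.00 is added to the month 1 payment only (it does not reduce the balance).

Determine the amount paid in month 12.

# | Opening | Interest | Payment | Fee | End bal
1 | $1,452.59 | $36.31 | $124.08 | $45.00 | $1,364.82
2 | $1,364.82 | $36.31 | $127.38 | — | $1,273.75
3 | $1,273.75 | $36.31 | $131.01 | — | $1,179.05
4 | $1,179.05 | $36.31 | $135.04 | — | $1,080.32
5 | $1,080.32 | $36.31 | $139.58 | — | $977.05
6 | $977.05 | $36.31 | $144.77 | — | $868.59
7 | $868.59 | $36.31 | $150.82 | — | $754.08
8 | $754.08 | $36.31 | $158.08 | — | $632.31
9 | $632.31 | $36.31 | $167.16 | — | $501.46
10 | $501.46 | $36.31 | $179.26 | — | $358.51
11 | $358.51 | $36.31 | $197.41 | — | $197.41
12 | $197.41 | $36.31 | $233.72 | — | $0.00

$233.72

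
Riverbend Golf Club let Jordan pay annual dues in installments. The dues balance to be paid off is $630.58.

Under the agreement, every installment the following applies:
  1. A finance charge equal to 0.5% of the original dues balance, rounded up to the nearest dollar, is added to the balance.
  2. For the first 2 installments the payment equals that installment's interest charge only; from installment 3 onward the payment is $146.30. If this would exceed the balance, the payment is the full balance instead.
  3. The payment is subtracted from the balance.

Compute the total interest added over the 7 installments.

$28.00

Installment 1: $630.58 +$4.00 interest = $634.58; pay $4.00 → $630.58
Installment 2: $630.58 +$4.00 interest = $634.58; pay $4.00 → $630.58
Installment 3: $630.58 +$4.00 interest = $634.58; pay $146.30 → $488.28
Installment 4: $488.28 +$4.00 interest = $492.28; pay $146.30 → $345.98
Installment 5: $345.98 +$4.00 interest = $349.98; pay $146.30 → $203.68
Installment 6: $203.68 +$4.00 interest = $207.68; pay $146.30 → $61.38
Installment 7: $61.38 +$4.00 interest = $65.38; pay $65.38 → $0.00
Total interest: $4.00 + $4.00 + $4.00 + $4.00 + $4.00 + $4.00 + $4.00 = $28.00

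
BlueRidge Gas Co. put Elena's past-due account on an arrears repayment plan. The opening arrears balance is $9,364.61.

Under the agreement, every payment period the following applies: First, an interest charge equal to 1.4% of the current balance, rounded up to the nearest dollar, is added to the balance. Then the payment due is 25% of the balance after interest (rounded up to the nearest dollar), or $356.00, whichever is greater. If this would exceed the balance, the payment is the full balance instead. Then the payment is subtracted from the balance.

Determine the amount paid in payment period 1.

# | Opening | Interest | Payment | End bal
1 | $9,364.61 | $132.00 | $2,375.00 | $7,121.61

$2,375.00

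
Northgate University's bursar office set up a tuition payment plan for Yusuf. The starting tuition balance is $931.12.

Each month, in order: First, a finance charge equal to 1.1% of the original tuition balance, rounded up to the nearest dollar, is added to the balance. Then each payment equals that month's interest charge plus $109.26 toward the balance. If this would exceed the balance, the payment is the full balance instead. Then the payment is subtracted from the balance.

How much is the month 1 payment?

# | Opening | Interest | Payment | End bal
1 | $931.12 | $11.00 | $120.26 | $821.86

$120.26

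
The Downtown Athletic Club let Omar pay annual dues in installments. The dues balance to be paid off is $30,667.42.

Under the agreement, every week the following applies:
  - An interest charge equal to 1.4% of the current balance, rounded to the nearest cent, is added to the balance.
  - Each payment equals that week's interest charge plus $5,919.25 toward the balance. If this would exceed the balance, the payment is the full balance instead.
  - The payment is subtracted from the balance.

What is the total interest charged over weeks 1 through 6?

$1,333.02

Week 1: opening $30,667.42; interest $429.34 → $31,096.76; payment $6,348.59; balance $24,748.17
Week 2: opening $24,748.17; interest $346.47 → $25,094.64; payment $6,265.72; balance $18,828.92
Week 3: opening $18,828.92; interest $263.60 → $19,092.52; payment $6,182.85; balance $12,909.67
Week 4: opening $12,909.67; interest $180.74 → $13,090.41; payment $6,099.99; balance $6,990.42
Week 5: opening $6,990.42; interest $97.87 → $7,088.29; payment $6,017.12; balance $1,071.17
Week 6: opening $1,071.17; interest $15.00 → $1,086.17; payment $1,086.17; balance $0.00
Total interest: $429.34 + $346.47 + $263.60 + $180.74 + $97.87 + $15.00 = $1,333.02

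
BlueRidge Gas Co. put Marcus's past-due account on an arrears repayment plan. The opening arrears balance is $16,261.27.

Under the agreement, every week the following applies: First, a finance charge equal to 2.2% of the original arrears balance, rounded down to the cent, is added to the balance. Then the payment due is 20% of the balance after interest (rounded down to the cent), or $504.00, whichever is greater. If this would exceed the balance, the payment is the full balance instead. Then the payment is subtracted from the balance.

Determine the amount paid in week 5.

$1,572.64

# | Opening | Interest | Payment | End bal
1 | $16,261.27 | $357.74 | $3,323.80 | $13,295.21
2 | $13,295.21 | $357.74 | $2,730.59 | $10,922.36
3 | $10,922.36 | $357.74 | $2,256.02 | $9,024.08
4 | $9,024.08 | $357.74 | $1,876.36 | $7,505.46
5 | $7,505.46 | $357.74 | $1,572.64 | $6,290.56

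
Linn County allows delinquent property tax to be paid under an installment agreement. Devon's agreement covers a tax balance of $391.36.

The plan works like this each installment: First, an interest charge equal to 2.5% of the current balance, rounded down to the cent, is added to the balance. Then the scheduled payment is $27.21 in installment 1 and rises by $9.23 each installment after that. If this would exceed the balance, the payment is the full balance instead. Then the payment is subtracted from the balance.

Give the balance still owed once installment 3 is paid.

$309.83

# | Opening | Interest | Payment | End bal
1 | $391.36 | $9.78 | $27.21 | $373.93
2 | $373.93 | $9.34 | $36.44 | $346.83
3 | $346.83 | $8.67 | $45.67 | $309.83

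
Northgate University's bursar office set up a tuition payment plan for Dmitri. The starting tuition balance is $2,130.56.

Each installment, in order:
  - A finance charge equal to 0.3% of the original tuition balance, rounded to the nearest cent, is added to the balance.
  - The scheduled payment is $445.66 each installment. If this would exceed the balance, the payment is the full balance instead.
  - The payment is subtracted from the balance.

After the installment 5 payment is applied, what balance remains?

Installment 1: opening $2,130.56; interest $6.39 → $2,136.95; payment $445.66; balance $1,691.29
Installment 2: opening $1,691.29; interest $6.39 → $1,697.68; payment $445.66; balance $1,252.02
Installment 3: opening $1,252.02; interest $6.39 → $1,258.41; payment $445.66; balance $812.75
Installment 4: opening $812.75; interest $6.39 → $819.14; payment $445.66; balance $373.48
Installment 5: opening $373.48; interest $6.39 → $379.87; payment $379.87; balance $0.00

$0.00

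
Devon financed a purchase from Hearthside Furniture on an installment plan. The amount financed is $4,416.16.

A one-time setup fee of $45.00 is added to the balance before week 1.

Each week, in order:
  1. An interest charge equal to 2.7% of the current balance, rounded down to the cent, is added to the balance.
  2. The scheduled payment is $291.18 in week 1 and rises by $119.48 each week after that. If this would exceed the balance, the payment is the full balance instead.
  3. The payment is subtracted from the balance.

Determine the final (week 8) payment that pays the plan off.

# | Opening | Interest | Payment | End bal
1 | $4,461.16 | $120.45 | $291.18 | $4,290.43
2 | $4,290.43 | $115.84 | $410.66 | $3,995.61
3 | $3,995.61 | $107.88 | $530.14 | $3,573.35
4 | $3,573.35 | $96.48 | $649.62 | $3,020.21
5 | $3,020.21 | $81.54 | $769.10 | $2,332.65
6 | $2,332.65 | $62.98 | $888.58 | $1,507.05
7 | $1,507.05 | $40.69 | $1,008.06 | $539.68
8 | $539.68 | $14.57 | $554.25 | $0.00

$554.25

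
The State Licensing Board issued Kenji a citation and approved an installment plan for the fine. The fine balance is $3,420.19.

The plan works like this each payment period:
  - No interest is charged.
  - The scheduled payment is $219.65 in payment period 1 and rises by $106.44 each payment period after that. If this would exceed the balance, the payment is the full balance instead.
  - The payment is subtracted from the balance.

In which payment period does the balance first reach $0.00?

7

Payment period 1: $3,420.19 − $219.65 → $3,200.54
Payment period 2: $3,200.54 − $326.09 → $2,874.45
Payment period 3: $2,874.45 − $432.53 → $2,441.92
Payment period 4: $2,441.92 − $538.97 → $1,902.95
Payment period 5: $1,902.95 − $645.41 → $1,257.54
Payment period 6: $1,257.54 − $751.85 → $505.69
Payment period 7: $505.69 − $505.69 → $0.00
Balance reaches $0.00 in payment period 7.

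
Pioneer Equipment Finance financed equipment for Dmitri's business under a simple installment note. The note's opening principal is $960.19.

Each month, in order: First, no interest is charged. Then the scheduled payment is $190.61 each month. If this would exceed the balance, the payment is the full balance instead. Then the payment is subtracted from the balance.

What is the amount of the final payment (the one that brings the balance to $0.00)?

Month 1: opening $960.19; payment $190.61; balance $769.58
Month 2: opening $769.58; payment $190.61; balance $578.97
Month 3: opening $578.97; payment $190.61; balance $388.36
Month 4: opening $388.36; payment $190.61; balance $197.75
Month 5: opening $197.75; payment $190.61; balance $7.14
Month 6: opening $7.14; payment $7.14; balance $0.00

$7.14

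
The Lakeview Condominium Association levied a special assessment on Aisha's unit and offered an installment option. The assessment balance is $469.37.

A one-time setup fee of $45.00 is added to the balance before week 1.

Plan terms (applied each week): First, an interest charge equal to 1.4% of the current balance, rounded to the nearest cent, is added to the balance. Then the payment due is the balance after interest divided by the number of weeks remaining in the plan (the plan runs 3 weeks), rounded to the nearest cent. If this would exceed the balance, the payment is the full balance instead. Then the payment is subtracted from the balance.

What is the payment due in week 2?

Week 1: opening $514.37; interest $7.20 → $521.57; payment $173.86; balance $347.71
Week 2: opening $347.71; interest $4.87 → $352.58; payment $176.29; balance $176.29

$176.29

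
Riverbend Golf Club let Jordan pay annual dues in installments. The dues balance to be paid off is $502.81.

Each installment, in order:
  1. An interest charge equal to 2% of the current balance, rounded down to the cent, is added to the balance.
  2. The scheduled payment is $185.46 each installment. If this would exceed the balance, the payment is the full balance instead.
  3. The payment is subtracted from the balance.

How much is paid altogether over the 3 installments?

Installment 1: opening $502.81; interest $10.05 → $512.86; payment $185.46; balance $327.40
Installment 2: opening $327.40; interest $6.54 → $333.94; payment $185.46; balance $148.48
Installment 3: opening $148.48; interest $2.96 → $151.44; payment $151.44; balance $0.00
Total paid: $522.36

$522.36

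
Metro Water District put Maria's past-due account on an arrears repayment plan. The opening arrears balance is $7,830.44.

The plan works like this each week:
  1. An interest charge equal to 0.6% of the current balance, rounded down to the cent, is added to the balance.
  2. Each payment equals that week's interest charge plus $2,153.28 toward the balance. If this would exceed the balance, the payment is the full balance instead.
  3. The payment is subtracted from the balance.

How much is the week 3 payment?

$2,174.42

# | Opening | Interest | Payment | End bal
1 | $7,830.44 | $46.98 | $2,200.26 | $5,677.16
2 | $5,677.16 | $34.06 | $2,187.34 | $3,523.88
3 | $3,523.88 | $21.14 | $2,174.42 | $1,370.60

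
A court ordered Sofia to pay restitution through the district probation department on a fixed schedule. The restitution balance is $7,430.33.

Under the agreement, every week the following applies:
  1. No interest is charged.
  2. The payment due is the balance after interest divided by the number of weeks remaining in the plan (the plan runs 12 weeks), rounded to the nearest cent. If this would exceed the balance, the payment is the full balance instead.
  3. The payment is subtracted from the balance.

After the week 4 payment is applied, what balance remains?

Week 1: opening $7,430.33; payment $619.19; balance $6,811.14
Week 2: opening $6,811.14; payment $619.19; balance $6,191.95
Week 3: opening $6,191.95; payment $619.20; balance $5,572.75
Week 4: opening $5,572.75; payment $619.19; balance $4,953.56

$4,953.56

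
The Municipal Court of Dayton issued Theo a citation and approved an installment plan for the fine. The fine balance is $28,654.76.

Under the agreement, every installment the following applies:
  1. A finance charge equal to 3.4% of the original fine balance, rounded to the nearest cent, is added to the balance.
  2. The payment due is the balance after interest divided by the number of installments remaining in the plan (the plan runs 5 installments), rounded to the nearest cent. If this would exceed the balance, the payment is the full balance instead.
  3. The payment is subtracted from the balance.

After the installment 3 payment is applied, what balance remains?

Installment 1: opening $28,654.76; interest $974.26 → $29,629.02; payment $5,925.80; balance $23,703.22
Installment 2: opening $23,703.22; interest $974.26 → $24,677.48; payment $6,169.37; balance $18,508.11
Installment 3: opening $18,508.11; interest $974.26 → $19,482.37; payment $6,494.12; balance $12,988.25

$12,988.25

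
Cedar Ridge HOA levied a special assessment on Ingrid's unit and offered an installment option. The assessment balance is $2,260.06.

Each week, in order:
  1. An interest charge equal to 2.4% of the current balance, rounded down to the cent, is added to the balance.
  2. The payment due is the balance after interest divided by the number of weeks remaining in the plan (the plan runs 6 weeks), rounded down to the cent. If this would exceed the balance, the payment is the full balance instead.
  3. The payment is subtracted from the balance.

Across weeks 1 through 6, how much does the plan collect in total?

$2,457.65

# | Opening | Interest | Payment | End bal
1 | $2,260.06 | $54.24 | $385.71 | $1,928.59
2 | $1,928.59 | $46.28 | $394.97 | $1,579.90
3 | $1,579.90 | $37.91 | $404.45 | $1,213.36
4 | $1,213.36 | $29.12 | $414.16 | $828.32
5 | $828.32 | $19.87 | $424.09 | $424.10
6 | $424.10 | $10.17 | $434.27 | $0.00
Total paid: $2,457.65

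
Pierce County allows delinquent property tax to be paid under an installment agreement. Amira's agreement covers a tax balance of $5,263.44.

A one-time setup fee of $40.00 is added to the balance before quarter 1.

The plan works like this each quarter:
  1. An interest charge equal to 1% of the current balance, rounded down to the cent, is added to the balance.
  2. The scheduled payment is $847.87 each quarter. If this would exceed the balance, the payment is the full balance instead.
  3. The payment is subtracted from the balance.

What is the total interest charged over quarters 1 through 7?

# | Opening | Interest | Payment | End bal
1 | $5,303.44 | $53.03 | $847.87 | $4,508.60
2 | $4,508.60 | $45.08 | $847.87 | $3,705.81
3 | $3,705.81 | $37.05 | $847.87 | $2,894.99
4 | $2,894.99 | $28.94 | $847.87 | $2,076.06
5 | $2,076.06 | $20.76 | $847.87 | $1,248.95
6 | $1,248.95 | $12.48 | $847.87 | $413.56
7 | $413.56 | $4.13 | $417.69 | $0.00
Total interest: $53.03 + $45.08 + $37.05 + $28.94 + $20.76 + $12.48 + $4.13 = $201.47

$201.47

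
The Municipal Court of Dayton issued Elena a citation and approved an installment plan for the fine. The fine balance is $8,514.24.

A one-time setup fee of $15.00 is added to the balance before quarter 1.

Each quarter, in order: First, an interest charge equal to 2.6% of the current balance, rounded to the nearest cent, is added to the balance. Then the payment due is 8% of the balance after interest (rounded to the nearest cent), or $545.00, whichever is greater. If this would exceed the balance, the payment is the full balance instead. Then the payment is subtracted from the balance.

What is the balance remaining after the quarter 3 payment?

$7,173.24

# | Opening | Interest | Payment | End bal
1 | $8,529.24 | $221.76 | $700.08 | $8,050.92
2 | $8,050.92 | $209.32 | $660.82 | $7,599.42
3 | $7,599.42 | $197.58 | $623.76 | $7,173.24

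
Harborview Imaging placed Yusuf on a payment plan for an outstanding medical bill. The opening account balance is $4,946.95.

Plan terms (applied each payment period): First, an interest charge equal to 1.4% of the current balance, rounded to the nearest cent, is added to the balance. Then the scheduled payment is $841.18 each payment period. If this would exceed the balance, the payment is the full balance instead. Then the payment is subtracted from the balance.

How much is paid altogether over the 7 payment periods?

$5,199.43

Payment period 1: opening $4,946.95; interest $69.26 → $5,016.21; payment $841.18; balance $4,175.03
Payment period 2: opening $4,175.03; interest $58.45 → $4,233.48; payment $841.18; balance $3,392.30
Payment period 3: opening $3,392.30; interest $47.49 → $3,439.79; payment $841.18; balance $2,598.61
Payment period 4: opening $2,598.61; interest $36.38 → $2,634.99; payment $841.18; balance $1,793.81
Payment period 5: opening $1,793.81; interest $25.11 → $1,818.92; payment $841.18; balance $977.74
Payment period 6: opening $977.74; interest $13.69 → $991.43; payment $841.18; balance $150.25
Payment period 7: opening $150.25; interest $2.10 → $152.35; payment $152.35; balance $0.00
Total paid: $5,199.43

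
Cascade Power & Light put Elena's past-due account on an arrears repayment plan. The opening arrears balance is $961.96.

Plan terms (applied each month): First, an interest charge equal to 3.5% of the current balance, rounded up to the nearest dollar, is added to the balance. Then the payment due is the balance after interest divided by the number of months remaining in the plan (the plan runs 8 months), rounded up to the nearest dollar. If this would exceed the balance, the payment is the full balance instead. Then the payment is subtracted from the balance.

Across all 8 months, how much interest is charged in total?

# | Opening | Interest | Payment | End bal
1 | $961.96 | $34.00 | $125.00 | $870.96
2 | $870.96 | $31.00 | $129.00 | $772.96
3 | $772.96 | $28.00 | $134.00 | $666.96
4 | $666.96 | $24.00 | $139.00 | $551.96
5 | $551.96 | $20.00 | $143.00 | $428.96
6 | $428.96 | $16.00 | $149.00 | $295.96
7 | $295.96 | $11.00 | $154.00 | $152.96
8 | $152.96 | $6.00 | $158.96 | $0.00
Total interest: $34.00 + $31.00 + $28.00 + $24.00 + $20.00 + $16.00 + $11.00 + $6.00 = $170.00

$170.00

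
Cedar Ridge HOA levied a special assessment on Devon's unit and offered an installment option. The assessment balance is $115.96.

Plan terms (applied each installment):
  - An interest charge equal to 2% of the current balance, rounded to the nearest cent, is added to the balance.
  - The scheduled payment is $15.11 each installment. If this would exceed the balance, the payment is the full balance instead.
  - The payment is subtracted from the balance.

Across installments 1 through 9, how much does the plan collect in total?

Installment 1: opening $115.96; interest $2.32 → $118.28; payment $15.11; balance $103.17
Installment 2: opening $103.17; interest $2.06 → $105.23; payment $15.11; balance $90.12
Installment 3: opening $90.12; interest $1.80 → $91.92; payment $15.11; balance $76.81
Installment 4: opening $76.81; interest $1.54 → $78.35; payment $15.11; balance $63.24
Installment 5: opening $63.24; interest $1.26 → $64.50; payment $15.11; balance $49.39
Installment 6: opening $49.39; interest $0.99 → $50.38; payment $15.11; balance $35.27
Installment 7: opening $35.27; interest $0.71 → $35.98; payment $15.11; balance $20.87
Installment 8: opening $20.87; interest $0.42 → $21.29; payment $15.11; balance $6.18
Installment 9: opening $6.18; interest $0.12 → $6.30; payment $6.30; balance $0.00
Total paid: $127.18

$127.18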